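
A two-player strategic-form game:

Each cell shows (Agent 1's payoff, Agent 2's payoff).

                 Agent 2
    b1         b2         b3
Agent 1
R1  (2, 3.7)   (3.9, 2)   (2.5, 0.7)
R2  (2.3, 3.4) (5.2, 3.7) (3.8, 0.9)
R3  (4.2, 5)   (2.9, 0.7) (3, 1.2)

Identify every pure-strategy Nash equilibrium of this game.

(R2, b2); (R3, b1)

(R1, b1): Agent 1 can switch to R2 (2 → 2.3). Not NE.
(R1, b2): Agent 1 can switch to R2 (3.9 → 5.2). Not NE.
(R1, b3): Agent 1 can switch to R2 (2.5 → 3.8). Not NE.
(R2, b1): Agent 1 can switch to R3 (2.3 → 4.2). Not NE.
(R2, b2): Agent 1 gets 5.2, best alternative 3.9; Agent 2 gets 3.7, best alternative 3.4. No profitable deviation — NE.
(R2, b3): Agent 2 can switch to b1 (0.9 → 3.4). Not NE.
(R3, b1): Agent 1 gets 4.2, best alternative 2.3; Agent 2 gets 5, best alternative 1.2. No profitable deviation — NE.
(R3, b2): Agent 1 can switch to R1 (2.9 → 3.9). Not NE.
(The remaining 1 profile has a profitable deviation by the same check.)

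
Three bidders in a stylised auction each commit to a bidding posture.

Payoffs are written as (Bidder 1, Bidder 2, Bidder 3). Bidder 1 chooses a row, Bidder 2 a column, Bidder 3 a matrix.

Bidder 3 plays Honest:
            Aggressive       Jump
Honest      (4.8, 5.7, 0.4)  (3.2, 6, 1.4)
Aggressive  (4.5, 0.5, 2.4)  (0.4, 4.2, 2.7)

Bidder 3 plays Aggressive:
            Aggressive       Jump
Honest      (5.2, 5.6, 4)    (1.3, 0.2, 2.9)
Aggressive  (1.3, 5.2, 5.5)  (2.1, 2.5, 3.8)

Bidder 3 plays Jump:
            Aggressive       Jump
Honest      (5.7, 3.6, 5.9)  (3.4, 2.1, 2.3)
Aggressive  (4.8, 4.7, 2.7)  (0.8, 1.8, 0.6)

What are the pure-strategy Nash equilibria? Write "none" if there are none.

Pure NE: (Honest, Aggressive, Jump)

Bidder 1 against (Aggressive, Honest): payoffs 4.8, 4.5 → best response Honest.
Bidder 1 against (Aggressive, Aggressive): payoffs 5.2, 1.3 → best response Honest.
Bidder 1 against (Aggressive, Jump): payoffs 5.7, 4.8 → best response Honest.
Bidder 1 against (Jump, Honest): payoffs 3.2, 0.4 → best response Honest.
Bidder 1 against (Jump, Aggressive): payoffs 1.3, 2.1 → best response Aggressive.
Bidder 1 against (Jump, Jump): payoffs 3.4, 0.8 → best response Honest.
Bidder 2 against (Honest, Honest): payoffs 5.7, 6 → best response Jump.
Bidder 2 against (Honest, Aggressive): payoffs 5.6, 0.2 → best response Aggressive.
Bidder 2 against (Honest, Jump): payoffs 3.6, 2.1 → best response Aggressive.
Bidder 2 against (Aggressive, Honest): payoffs 0.5, 4.2 → best response Jump.
Bidder 2 against (Aggressive, Aggressive): payoffs 5.2, 2.5 → best response Aggressive.
Bidder 2 against (Aggressive, Jump): payoffs 4.7, 1.8 → best response Aggressive.
Bidder 3 against (Honest, Aggressive): payoffs 0.4, 4, 5.9 → best response Jump.
Bidder 3 against (Honest, Jump): payoffs 1.4, 2.9, 2.3 → best response Aggressive.
Bidder 3 against (Aggressive, Aggressive): payoffs 2.4, 5.5, 2.7 → best response Aggressive.
Bidder 3 against (Aggressive, Jump): payoffs 2.7, 3.8, 0.6 → best response Aggressive.
Mutual best responses: (Honest, Aggressive, Jump).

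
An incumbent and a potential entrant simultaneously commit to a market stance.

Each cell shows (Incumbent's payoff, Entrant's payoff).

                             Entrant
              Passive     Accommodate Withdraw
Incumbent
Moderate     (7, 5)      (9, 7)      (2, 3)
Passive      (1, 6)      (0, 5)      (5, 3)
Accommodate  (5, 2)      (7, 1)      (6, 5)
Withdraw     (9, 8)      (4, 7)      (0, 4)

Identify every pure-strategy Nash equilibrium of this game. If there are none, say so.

Incumbent against Passive: payoffs 7, 1, 5, 9 → best response Withdraw.
Incumbent against Accommodate: payoffs 9, 0, 7, 4 → best response Moderate.
Incumbent against Withdraw: payoffs 2, 5, 6, 0 → best response Accommodate.
Entrant against Moderate: payoffs 5, 7, 3 → best response Accommodate.
Entrant against Passive: payoffs 6, 5, 3 → best response Passive.
Entrant against Accommodate: payoffs 2, 1, 5 → best response Withdraw.
Entrant against Withdraw: payoffs 8, 7, 4 → best response Passive.
Mutual best responses: (Moderate, Accommodate); (Accommodate, Withdraw); (Withdraw, Passive).

The pure Nash equilibria are (Moderate, Accommodate), (Accommodate, Withdraw), (Withdraw, Passive).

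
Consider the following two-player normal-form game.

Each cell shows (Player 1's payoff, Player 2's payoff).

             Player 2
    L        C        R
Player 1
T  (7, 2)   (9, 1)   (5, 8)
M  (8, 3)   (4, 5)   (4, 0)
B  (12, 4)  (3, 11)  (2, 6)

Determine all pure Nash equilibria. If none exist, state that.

The unique pure-strategy Nash equilibrium is (T, R).

(T, L): Player 1 can switch to M (7 → 8). Not NE.
(T, C): Player 2 can switch to L (1 → 2). Not NE.
(T, R): Player 1 gets 5, best alternative 4; Player 2 gets 8, best alternative 2. No profitable deviation — NE.
(M, L): Player 1 can switch to B (8 → 12). Not NE.
(M, C): Player 1 can switch to T (4 → 9). Not NE.
(M, R): Player 1 can switch to T (4 → 5). Not NE.
(B, L): Player 2 can switch to C (4 → 11). Not NE.
(B, C): Player 1 can switch to T (3 → 9). Not NE.
(B, R): Player 1 can switch to T (2 → 5). Not NE.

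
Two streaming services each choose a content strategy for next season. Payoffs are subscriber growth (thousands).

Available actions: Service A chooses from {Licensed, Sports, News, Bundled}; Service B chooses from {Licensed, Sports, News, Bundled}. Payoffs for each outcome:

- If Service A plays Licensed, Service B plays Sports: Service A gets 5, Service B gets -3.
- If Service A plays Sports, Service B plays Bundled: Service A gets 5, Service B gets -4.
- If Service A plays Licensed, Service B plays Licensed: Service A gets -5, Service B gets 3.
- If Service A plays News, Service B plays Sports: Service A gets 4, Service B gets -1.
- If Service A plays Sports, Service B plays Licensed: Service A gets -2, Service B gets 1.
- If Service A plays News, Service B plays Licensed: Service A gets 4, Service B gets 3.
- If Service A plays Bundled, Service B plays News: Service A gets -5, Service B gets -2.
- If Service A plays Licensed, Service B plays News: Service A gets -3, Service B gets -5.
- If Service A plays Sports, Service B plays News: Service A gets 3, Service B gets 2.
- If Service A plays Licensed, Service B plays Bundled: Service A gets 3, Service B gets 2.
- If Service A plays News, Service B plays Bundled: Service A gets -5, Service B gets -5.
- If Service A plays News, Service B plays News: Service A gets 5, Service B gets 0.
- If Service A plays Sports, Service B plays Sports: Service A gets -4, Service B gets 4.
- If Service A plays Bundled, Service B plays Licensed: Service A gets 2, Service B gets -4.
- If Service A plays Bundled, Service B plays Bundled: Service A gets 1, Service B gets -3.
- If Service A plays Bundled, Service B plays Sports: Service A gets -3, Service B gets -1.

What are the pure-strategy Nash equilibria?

Check each profile: it is a Nash equilibrium iff no player can strictly gain by switching unilaterally.
(Licensed, Licensed): Service A can switch to Sports (-5 → -2). Not NE.
(Licensed, Sports): Service B can switch to Licensed (-3 → 3). Not NE.
(Licensed, News): Service A can switch to Sports (-3 → 3). Not NE.
(Licensed, Bundled): Service A can switch to Sports (3 → 5). Not NE.
(Sports, Licensed): Service A can switch to News (-2 → 4). Not NE.
(Sports, Sports): Service A can switch to Licensed (-4 → 5). Not NE.
(News, Licensed): Service A gets 4, best alternative 2; Service B gets 3, best alternative 0. No profitable deviation — NE.
(The remaining 9 profiles each have a profitable deviation by the same check.)

Pure NE: (News, Licensed)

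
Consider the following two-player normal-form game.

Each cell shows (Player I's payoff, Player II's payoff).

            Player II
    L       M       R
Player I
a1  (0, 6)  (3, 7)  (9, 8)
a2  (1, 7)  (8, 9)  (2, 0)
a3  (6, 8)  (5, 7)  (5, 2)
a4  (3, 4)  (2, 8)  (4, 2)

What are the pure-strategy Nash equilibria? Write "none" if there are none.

Pure-strategy Nash equilibria: (a1, R); (a2, M); (a3, L)

Player I against L: payoffs 0, 1, 6, 3 → best response a3.
Player I against M: payoffs 3, 8, 5, 2 → best response a2.
Player I against R: payoffs 9, 2, 5, 4 → best response a1.
Player II against a1: payoffs 6, 7, 8 → best response R.
Player II against a2: payoffs 7, 9, 0 → best response M.
Player II against a3: payoffs 8, 7, 2 → best response L.
Player II against a4: payoffs 4, 8, 2 → best response M.
Mutual best responses: (a1, R); (a2, M); (a3, L).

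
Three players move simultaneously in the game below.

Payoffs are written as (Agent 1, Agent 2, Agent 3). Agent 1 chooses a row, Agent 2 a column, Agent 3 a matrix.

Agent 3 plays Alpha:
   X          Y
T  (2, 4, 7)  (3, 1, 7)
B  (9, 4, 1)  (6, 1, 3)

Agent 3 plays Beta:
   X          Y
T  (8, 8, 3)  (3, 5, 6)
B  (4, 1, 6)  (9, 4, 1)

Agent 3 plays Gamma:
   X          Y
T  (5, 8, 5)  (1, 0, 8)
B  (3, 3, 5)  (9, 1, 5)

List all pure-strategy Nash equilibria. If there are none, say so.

There is no pure-strategy Nash equilibrium.

Agent 1 against (X, Alpha): payoffs 2, 9 → best response B.
Agent 1 against (X, Beta): payoffs 8, 4 → best response T.
Agent 1 against (X, Gamma): payoffs 5, 3 → best response T.
Agent 1 against (Y, Alpha): payoffs 3, 6 → best response B.
Agent 1 against (Y, Beta): payoffs 3, 9 → best response B.
Agent 1 against (Y, Gamma): payoffs 1, 9 → best response B.
Agent 2 against (T, Alpha): payoffs 4, 1 → best response X.
Agent 2 against (T, Beta): payoffs 8, 5 → best response X.
Agent 2 against (T, Gamma): payoffs 8, 0 → best response X.
Agent 2 against (B, Alpha): payoffs 4, 1 → best response X.
Agent 2 against (B, Beta): payoffs 1, 4 → best response Y.
Agent 2 against (B, Gamma): payoffs 3, 1 → best response X.
Agent 3 against (T, X): payoffs 7, 3, 5 → best response Alpha.
Agent 3 against (T, Y): payoffs 7, 6, 8 → best response Gamma.
Agent 3 against (B, X): payoffs 1, 6, 5 → best response Beta.
Agent 3 against (B, Y): payoffs 3, 1, 5 → best response Gamma.
No profile is a mutual best response for all players.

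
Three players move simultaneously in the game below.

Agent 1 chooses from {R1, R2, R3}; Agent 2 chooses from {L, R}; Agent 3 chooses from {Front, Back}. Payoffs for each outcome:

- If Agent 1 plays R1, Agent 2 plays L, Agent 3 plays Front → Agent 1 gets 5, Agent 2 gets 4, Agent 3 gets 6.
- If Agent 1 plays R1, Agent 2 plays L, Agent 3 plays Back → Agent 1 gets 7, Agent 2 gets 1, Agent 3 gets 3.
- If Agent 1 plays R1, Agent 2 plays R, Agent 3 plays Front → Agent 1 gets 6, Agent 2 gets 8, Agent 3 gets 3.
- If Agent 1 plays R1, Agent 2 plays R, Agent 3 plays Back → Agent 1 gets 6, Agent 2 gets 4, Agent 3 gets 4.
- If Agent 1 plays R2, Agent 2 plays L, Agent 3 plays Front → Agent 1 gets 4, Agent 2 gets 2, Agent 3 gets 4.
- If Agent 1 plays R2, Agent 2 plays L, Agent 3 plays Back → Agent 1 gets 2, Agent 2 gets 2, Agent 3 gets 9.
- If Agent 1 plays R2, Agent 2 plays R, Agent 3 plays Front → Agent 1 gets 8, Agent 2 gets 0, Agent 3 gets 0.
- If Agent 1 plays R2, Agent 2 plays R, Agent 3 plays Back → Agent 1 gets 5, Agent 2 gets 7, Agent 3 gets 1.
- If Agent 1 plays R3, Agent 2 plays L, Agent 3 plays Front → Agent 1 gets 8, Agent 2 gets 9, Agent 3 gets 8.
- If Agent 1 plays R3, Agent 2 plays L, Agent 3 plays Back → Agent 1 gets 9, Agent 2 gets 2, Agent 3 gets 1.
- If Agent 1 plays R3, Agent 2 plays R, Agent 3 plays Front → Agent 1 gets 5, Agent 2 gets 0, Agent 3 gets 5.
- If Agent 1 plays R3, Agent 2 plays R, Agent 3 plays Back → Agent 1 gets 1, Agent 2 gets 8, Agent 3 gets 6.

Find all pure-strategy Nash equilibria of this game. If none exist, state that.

(R1, L, Front): Agent 1 can switch to R3 (5 → 8). Not NE.
(R1, L, Back): Agent 1 can switch to R3 (7 → 9). Not NE.
(R1, R, Front): Agent 1 can switch to R2 (6 → 8). Not NE.
(R1, R, Back): Agent 1 gets 6, best alternative 5; Agent 2 gets 4, best alternative 1; Agent 3 gets 4, best alternative 3. No profitable deviation — NE.
(R2, L, Front): Agent 1 can switch to R1 (4 → 5). Not NE.
(R2, L, Back): Agent 1 can switch to R1 (2 → 7). Not NE.
(R2, R, Front): Agent 2 can switch to L (0 → 2). Not NE.
(R3, L, Front): Agent 1 gets 8, best alternative 5; Agent 2 gets 9, best alternative 0; Agent 3 gets 8, best alternative 1. No profitable deviation — NE.
(The remaining 4 profiles each have a profitable deviation by the same check.)

Pure-strategy Nash equilibria: (R1, R, Back); (R3, L, Front)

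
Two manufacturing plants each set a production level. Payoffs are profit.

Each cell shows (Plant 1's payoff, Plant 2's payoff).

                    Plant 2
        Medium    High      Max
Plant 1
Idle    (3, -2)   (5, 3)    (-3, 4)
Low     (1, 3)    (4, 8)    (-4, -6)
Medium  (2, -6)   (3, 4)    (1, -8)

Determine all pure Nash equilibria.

(Idle, Medium): Plant 2 can switch to High (-2 → 3). Not NE.
(Idle, High): Plant 2 can switch to Max (3 → 4). Not NE.
(Idle, Max): Plant 1 can switch to Medium (-3 → 1). Not NE.
(Low, Medium): Plant 1 can switch to Idle (1 → 3). Not NE.
(Low, High): Plant 1 can switch to Idle (4 → 5). Not NE.
(Low, Max): Plant 1 can switch to Idle (-4 → -3). Not NE.
(Medium, Medium): Plant 1 can switch to Idle (2 → 3). Not NE.
(Medium, High): Plant 1 can switch to Idle (3 → 5). Not NE.
(The remaining 1 profile has a profitable deviation by the same check.)

No pure-strategy Nash equilibrium.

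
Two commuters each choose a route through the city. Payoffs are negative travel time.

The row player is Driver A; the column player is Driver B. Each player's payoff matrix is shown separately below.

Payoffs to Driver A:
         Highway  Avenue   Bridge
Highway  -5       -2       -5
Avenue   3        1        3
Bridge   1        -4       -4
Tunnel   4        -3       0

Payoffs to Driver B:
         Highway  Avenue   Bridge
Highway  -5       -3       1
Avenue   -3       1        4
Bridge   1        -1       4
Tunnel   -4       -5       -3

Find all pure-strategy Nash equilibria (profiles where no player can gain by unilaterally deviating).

(Highway, Highway): Driver A can switch to Avenue (-5 → 3). Not NE.
(Highway, Avenue): Driver A can switch to Avenue (-2 → 1). Not NE.
(Highway, Bridge): Driver A can switch to Avenue (-5 → 3). Not NE.
(Avenue, Highway): Driver A can switch to Tunnel (3 → 4). Not NE.
(Avenue, Avenue): Driver B can switch to Bridge (1 → 4). Not NE.
(Avenue, Bridge): Driver A gets 3, best alternative 0; Driver B gets 4, best alternative 1. No profitable deviation — NE.
(Bridge, Highway): Driver A can switch to Avenue (1 → 3). Not NE.
(Bridge, Avenue): Driver A can switch to Highway (-4 → -2). Not NE.
(Bridge, Bridge): Driver A can switch to Avenue (-4 → 3). Not NE.
(Tunnel, Highway): Driver B can switch to Bridge (-4 → -3). Not NE.
(Tunnel, Avenue): Driver A can switch to Highway (-3 → -2). Not NE.
(Tunnel, Bridge): Driver A can switch to Avenue (0 → 3). Not NE.

Pure NE: (Avenue, Bridge)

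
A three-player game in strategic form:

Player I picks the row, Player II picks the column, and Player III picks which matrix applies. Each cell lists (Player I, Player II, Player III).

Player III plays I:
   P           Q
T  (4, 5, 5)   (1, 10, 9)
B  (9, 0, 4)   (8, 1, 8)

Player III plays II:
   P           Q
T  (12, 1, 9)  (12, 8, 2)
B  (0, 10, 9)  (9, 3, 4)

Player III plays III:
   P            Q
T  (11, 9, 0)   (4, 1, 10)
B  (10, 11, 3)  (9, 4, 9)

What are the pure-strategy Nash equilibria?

(T, P, I): Player I can switch to B (4 → 9). Not NE.
(T, P, II): Player II can switch to Q (1 → 8). Not NE.
(T, P, III): Player III can switch to I (0 → 5). Not NE.
(T, Q, I): Player I can switch to B (1 → 8). Not NE.
(T, Q, II): Player III can switch to I (2 → 9). Not NE.
(T, Q, III): Player I can switch to B (4 → 9). Not NE.
(The remaining 6 profiles each have a profitable deviation by the same check.)

There is no pure-strategy Nash equilibrium.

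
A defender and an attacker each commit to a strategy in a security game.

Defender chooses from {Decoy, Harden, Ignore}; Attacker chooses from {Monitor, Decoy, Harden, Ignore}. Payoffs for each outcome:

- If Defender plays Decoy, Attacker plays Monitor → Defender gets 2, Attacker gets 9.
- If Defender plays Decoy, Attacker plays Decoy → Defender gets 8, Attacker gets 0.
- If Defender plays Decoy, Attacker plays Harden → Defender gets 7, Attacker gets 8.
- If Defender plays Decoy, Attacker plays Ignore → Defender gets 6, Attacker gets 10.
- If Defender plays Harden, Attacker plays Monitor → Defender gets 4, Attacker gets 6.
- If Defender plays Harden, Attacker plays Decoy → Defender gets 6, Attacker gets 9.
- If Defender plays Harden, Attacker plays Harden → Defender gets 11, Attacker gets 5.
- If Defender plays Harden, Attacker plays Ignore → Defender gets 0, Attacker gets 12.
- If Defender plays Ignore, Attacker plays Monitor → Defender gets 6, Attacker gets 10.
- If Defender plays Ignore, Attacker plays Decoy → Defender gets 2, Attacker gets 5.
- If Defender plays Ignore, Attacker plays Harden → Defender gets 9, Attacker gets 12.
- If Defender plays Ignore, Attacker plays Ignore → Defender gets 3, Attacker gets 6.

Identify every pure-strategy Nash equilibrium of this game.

(Decoy, Monitor): Defender can switch to Harden (2 → 4). Not NE.
(Decoy, Decoy): Attacker can switch to Monitor (0 → 9). Not NE.
(Decoy, Harden): Defender can switch to Harden (7 → 11). Not NE.
(Decoy, Ignore): Defender gets 6, best alternative 3; Attacker gets 10, best alternative 9. No profitable deviation — NE.
(Harden, Monitor): Defender can switch to Ignore (4 → 6). Not NE.
(Harden, Decoy): Defender can switch to Decoy (6 → 8). Not NE.
(Harden, Harden): Attacker can switch to Monitor (5 → 6). Not NE.
(Harden, Ignore): Defender can switch to Decoy (0 → 6). Not NE.
(Ignore, Monitor): Attacker can switch to Harden (10 → 12). Not NE.
(Ignore, Decoy): Defender can switch to Decoy (2 → 8). Not NE.
(Ignore, Harden): Defender can switch to Harden (9 → 11). Not NE.
(The remaining 1 profile has a profitable deviation by the same check.)

The unique pure-strategy Nash equilibrium is (Decoy, Ignore).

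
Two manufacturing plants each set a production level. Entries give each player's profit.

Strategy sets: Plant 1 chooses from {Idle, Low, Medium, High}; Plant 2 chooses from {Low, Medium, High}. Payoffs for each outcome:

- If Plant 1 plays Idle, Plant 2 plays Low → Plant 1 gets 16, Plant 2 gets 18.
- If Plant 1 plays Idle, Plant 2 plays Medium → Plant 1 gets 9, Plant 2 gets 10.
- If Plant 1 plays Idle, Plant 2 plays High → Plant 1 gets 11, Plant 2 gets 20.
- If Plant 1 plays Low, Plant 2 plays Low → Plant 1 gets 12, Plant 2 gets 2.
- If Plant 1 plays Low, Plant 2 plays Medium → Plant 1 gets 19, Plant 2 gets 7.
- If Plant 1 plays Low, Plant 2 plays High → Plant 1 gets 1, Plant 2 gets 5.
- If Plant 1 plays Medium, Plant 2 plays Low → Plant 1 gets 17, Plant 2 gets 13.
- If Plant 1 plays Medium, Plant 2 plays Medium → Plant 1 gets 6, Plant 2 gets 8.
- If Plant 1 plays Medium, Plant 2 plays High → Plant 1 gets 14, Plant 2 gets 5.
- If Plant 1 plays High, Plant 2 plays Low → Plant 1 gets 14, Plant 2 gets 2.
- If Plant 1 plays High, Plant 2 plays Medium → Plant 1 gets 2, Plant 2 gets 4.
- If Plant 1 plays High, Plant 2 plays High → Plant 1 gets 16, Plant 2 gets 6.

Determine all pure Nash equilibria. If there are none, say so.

(Low, Medium) and (Medium, Low) and (High, High)

For each strategy profile, look for a profitable unilateral deviation.
(Idle, Low): Plant 1 can switch to Medium (16 → 17). Not NE.
(Idle, Medium): Plant 1 can switch to Low (9 → 19). Not NE.
(Idle, High): Plant 1 can switch to Medium (11 → 14). Not NE.
(Low, Low): Plant 1 can switch to Idle (12 → 16). Not NE.
(Low, Medium): Plant 1 gets 19, best alternative 9; Plant 2 gets 7, best alternative 5. No profitable deviation — NE.
(Low, High): Plant 1 can switch to Idle (1 → 11). Not NE.
(Medium, Low): Plant 1 gets 17, best alternative 16; Plant 2 gets 13, best alternative 8. No profitable deviation — NE.
(Medium, Medium): Plant 1 can switch to Idle (6 → 9). Not NE.
(Medium, High): Plant 1 can switch to High (14 → 16). Not NE.
(High, Low): Plant 1 can switch to Idle (14 → 16). Not NE.
(High, Medium): Plant 1 can switch to Idle (2 → 9). Not NE.
(High, High): Plant 1 gets 16, best alternative 14; Plant 2 gets 6, best alternative 4. No profitable deviation — NE.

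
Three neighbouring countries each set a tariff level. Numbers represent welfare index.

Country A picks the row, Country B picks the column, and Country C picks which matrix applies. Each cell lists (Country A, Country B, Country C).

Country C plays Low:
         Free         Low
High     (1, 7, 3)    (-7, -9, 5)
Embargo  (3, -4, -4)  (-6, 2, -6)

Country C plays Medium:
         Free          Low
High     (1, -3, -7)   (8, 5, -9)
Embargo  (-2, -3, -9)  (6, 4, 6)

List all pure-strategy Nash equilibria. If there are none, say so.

(High, Free, Low): Country A can switch to Embargo (1 → 3). Not NE.
(High, Free, Medium): Country B can switch to Low (-3 → 5). Not NE.
(High, Low, Low): Country A can switch to Embargo (-7 → -6). Not NE.
(High, Low, Medium): Country C can switch to Low (-9 → 5). Not NE.
(Embargo, Free, Low): Country B can switch to Low (-4 → 2). Not NE.
(Embargo, Free, Medium): Country A can switch to High (-2 → 1). Not NE.
(Embargo, Low, Low): Country C can switch to Medium (-6 → 6). Not NE.
(Embargo, Low, Medium): Country A can switch to High (6 → 8). Not NE.

No pure-strategy Nash equilibrium.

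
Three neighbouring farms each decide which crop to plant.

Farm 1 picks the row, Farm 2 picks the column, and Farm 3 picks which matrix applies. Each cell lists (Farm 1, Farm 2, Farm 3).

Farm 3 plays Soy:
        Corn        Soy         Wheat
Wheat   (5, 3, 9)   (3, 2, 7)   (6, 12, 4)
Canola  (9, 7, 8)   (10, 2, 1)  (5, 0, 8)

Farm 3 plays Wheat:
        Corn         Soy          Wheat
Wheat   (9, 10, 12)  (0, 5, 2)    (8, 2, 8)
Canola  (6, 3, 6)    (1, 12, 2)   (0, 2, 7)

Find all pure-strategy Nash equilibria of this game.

(Wheat, Corn, Soy): Farm 1 can switch to Canola (5 → 9). Not NE.
(Wheat, Corn, Wheat): Farm 1 gets 9, best alternative 6; Farm 2 gets 10, best alternative 5; Farm 3 gets 12, best alternative 9. No profitable deviation — NE.
(Wheat, Soy, Soy): Farm 1 can switch to Canola (3 → 10). Not NE.
(Wheat, Soy, Wheat): Farm 1 can switch to Canola (0 → 1). Not NE.
(Wheat, Wheat, Soy): Farm 3 can switch to Wheat (4 → 8). Not NE.
(Wheat, Wheat, Wheat): Farm 2 can switch to Corn (2 → 10). Not NE.
(Canola, Corn, Soy): Farm 1 gets 9, best alternative 5; Farm 2 gets 7, best alternative 2; Farm 3 gets 8, best alternative 6. No profitable deviation — NE.
(Canola, Corn, Wheat): Farm 1 can switch to Wheat (6 → 9). Not NE.
(Canola, Soy, Soy): Farm 2 can switch to Corn (2 → 7). Not NE.
(Canola, Soy, Wheat): Farm 1 gets 1, best alternative 0; Farm 2 gets 12, best alternative 3; Farm 3 gets 2, best alternative 1. No profitable deviation — NE.
(Canola, Wheat, Soy): Farm 1 can switch to Wheat (5 → 6). Not NE.
(Canola, Wheat, Wheat): Farm 1 can switch to Wheat (0 → 8). Not NE.

The pure Nash equilibria are (Wheat, Corn, Wheat) and (Canola, Corn, Soy) and (Canola, Soy, Wheat).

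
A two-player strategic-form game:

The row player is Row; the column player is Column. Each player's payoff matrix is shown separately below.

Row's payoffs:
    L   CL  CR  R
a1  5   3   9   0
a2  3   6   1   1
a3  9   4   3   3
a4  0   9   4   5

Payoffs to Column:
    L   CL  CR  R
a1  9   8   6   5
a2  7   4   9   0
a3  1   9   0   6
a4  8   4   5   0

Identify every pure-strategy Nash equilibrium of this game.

There is no pure-strategy Nash equilibrium.

Check each profile: it is a Nash equilibrium iff no player can strictly gain by switching unilaterally.
(a1, L): Row can switch to a3 (5 → 9). Not NE.
(a1, CL): Row can switch to a2 (3 → 6). Not NE.
(a1, CR): Column can switch to L (6 → 9). Not NE.
(a1, R): Row can switch to a2 (0 → 1). Not NE.
(a2, L): Row can switch to a1 (3 → 5). Not NE.
(a2, CL): Row can switch to a4 (6 → 9). Not NE.
(a2, CR): Row can switch to a1 (1 → 9). Not NE.
(a2, R): Row can switch to a3 (1 → 3). Not NE.
(a3, L): Column can switch to CL (1 → 9). Not NE.
(a3, CL): Row can switch to a2 (4 → 6). Not NE.
(a3, CR): Row can switch to a1 (3 → 9). Not NE.
(a3, R): Row can switch to a4 (3 → 5). Not NE.
(The remaining 4 profiles each have a profitable deviation by the same check.)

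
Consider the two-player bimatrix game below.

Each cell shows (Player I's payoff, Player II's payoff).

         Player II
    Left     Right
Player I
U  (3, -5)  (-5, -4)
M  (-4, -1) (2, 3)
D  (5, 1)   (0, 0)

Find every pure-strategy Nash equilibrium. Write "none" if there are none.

The pure Nash equilibria are (M, Right); (D, Left).

For each player, find the best response to each opponent profile; mutual best responses are the pure NE.
Player I against Left: payoffs 3, -4, 5 → best response D.
Player I against Right: payoffs -5, 2, 0 → best response M.
Player II against U: payoffs -5, -4 → best response Right.
Player II against M: payoffs -1, 3 → best response Right.
Player II against D: payoffs 1, 0 → best response Left.
Mutual best responses: (M, Right); (D, Left).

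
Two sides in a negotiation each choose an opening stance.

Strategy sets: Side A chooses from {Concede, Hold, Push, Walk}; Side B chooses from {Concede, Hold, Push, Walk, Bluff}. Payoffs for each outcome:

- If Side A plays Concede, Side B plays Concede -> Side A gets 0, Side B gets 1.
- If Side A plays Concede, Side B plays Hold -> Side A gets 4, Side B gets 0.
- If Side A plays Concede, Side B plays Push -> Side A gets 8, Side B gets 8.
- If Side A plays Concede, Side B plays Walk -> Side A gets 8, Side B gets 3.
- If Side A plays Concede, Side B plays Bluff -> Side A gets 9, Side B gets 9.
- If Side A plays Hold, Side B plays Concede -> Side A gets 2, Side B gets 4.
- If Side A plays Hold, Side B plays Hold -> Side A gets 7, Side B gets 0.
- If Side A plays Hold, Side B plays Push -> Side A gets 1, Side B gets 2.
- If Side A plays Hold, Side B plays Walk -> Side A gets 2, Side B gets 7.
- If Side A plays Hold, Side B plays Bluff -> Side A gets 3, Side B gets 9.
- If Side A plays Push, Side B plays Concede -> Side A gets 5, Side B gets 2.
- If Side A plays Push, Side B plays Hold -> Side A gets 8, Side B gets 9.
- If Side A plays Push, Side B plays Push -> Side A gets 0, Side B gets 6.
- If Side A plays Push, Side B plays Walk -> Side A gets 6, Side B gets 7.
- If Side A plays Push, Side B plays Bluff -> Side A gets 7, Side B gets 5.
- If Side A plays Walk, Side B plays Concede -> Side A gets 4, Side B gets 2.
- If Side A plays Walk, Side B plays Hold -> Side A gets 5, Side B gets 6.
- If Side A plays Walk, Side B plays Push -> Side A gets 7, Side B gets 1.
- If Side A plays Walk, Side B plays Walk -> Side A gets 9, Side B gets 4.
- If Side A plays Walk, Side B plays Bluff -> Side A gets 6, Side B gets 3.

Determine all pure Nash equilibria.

(Concede, Concede): Side A can switch to Hold (0 → 2). Not NE.
(Concede, Hold): Side A can switch to Hold (4 → 7). Not NE.
(Concede, Push): Side B can switch to Bluff (8 → 9). Not NE.
(Concede, Walk): Side A can switch to Walk (8 → 9). Not NE.
(Concede, Bluff): Side A gets 9, best alternative 7; Side B gets 9, best alternative 8. No profitable deviation — NE.
(Hold, Concede): Side A can switch to Push (2 → 5). Not NE.
(Hold, Hold): Side A can switch to Push (7 → 8). Not NE.
(Hold, Push): Side A can switch to Concede (1 → 8). Not NE.
(Hold, Walk): Side A can switch to Concede (2 → 8). Not NE.
(Hold, Bluff): Side A can switch to Concede (3 → 9). Not NE.
(Push, Concede): Side B can switch to Hold (2 → 9). Not NE.
(Push, Hold): Side A gets 8, best alternative 7; Side B gets 9, best alternative 7. No profitable deviation — NE.
(The remaining 8 profiles each have a profitable deviation by the same check.)

(Concede, Bluff); (Push, Hold)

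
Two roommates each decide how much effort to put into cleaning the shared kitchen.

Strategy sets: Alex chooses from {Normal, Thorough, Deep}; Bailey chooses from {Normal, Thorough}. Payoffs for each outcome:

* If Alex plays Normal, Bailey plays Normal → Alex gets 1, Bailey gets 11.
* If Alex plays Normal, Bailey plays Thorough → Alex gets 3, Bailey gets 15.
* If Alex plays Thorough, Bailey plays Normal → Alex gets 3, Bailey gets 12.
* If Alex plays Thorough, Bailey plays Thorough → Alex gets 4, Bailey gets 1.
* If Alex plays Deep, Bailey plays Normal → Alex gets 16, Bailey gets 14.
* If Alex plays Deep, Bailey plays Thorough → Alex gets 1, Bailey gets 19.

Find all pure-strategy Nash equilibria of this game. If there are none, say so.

Check each profile: it is a Nash equilibrium iff no player can strictly gain by switching unilaterally.
(Normal, Normal): Alex can switch to Thorough (1 → 3). Not NE.
(Normal, Thorough): Alex can switch to Thorough (3 → 4). Not NE.
(Thorough, Normal): Alex can switch to Deep (3 → 16). Not NE.
(Thorough, Thorough): Bailey can switch to Normal (1 → 12). Not NE.
(Deep, Normal): Bailey can switch to Thorough (14 → 19). Not NE.
(Deep, Thorough): Alex can switch to Normal (1 → 3). Not NE.

There is no pure-strategy Nash equilibrium.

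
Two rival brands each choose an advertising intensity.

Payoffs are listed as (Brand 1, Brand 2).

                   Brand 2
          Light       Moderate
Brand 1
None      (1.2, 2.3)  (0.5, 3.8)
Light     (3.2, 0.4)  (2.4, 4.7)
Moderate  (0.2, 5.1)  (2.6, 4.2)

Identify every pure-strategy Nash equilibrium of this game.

Brand 1 against Light: payoffs 1.2, 3.2, 0.2 → best response Light.
Brand 1 against Moderate: payoffs 0.5, 2.4, 2.6 → best response Moderate.
Brand 2 against None: payoffs 2.3, 3.8 → best response Moderate.
Brand 2 against Light: payoffs 0.4, 4.7 → best response Moderate.
Brand 2 against Moderate: payoffs 5.1, 4.2 → best response Light.
No profile is a mutual best response for all players.

This game has no pure Nash equilibrium.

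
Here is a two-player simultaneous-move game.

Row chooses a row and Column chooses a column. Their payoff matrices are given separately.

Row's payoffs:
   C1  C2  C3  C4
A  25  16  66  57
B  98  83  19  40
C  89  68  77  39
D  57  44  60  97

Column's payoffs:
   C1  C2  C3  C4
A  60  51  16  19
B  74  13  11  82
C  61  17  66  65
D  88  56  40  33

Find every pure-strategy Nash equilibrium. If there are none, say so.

For each strategy profile, look for a profitable unilateral deviation.
(A, C1): Row can switch to B (25 → 98). Not NE.
(A, C2): Row can switch to B (16 → 83). Not NE.
(A, C3): Row can switch to C (66 → 77). Not NE.
(A, C4): Row can switch to D (57 → 97). Not NE.
(B, C1): Column can switch to C4 (74 → 82). Not NE.
(B, C2): Column can switch to C1 (13 → 74). Not NE.
(C, C3): Row gets 77, best alternative 66; Column gets 66, best alternative 65. No profitable deviation — NE.
(The remaining 9 profiles each have a profitable deviation by the same check.)

Pure NE: (C, C3)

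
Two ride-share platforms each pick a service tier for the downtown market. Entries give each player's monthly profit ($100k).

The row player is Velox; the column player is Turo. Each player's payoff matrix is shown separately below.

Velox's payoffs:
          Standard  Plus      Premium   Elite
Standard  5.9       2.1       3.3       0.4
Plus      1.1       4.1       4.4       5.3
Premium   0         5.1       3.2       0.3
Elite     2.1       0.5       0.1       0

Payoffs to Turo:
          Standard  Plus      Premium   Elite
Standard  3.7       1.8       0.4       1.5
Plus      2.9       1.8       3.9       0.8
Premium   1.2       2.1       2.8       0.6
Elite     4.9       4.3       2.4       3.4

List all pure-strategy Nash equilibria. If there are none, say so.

(Standard, Standard): Velox gets 5.9, best alternative 2.1; Turo gets 3.7, best alternative 1.8. No profitable deviation — NE.
(Standard, Plus): Velox can switch to Plus (2.1 → 4.1). Not NE.
(Standard, Premium): Velox can switch to Plus (3.3 → 4.4). Not NE.
(Standard, Elite): Velox can switch to Plus (0.4 → 5.3). Not NE.
(Plus, Standard): Velox can switch to Standard (1.1 → 5.9). Not NE.
(Plus, Plus): Velox can switch to Premium (4.1 → 5.1). Not NE.
(Plus, Premium): Velox gets 4.4, best alternative 3.3; Turo gets 3.9, best alternative 2.9. No profitable deviation — NE.
(Plus, Elite): Turo can switch to Standard (0.8 → 2.9). Not NE.
(Premium, Standard): Velox can switch to Standard (0 → 5.9). Not NE.
(Premium, Plus): Turo can switch to Premium (2.1 → 2.8). Not NE.
(Premium, Premium): Velox can switch to Standard (3.2 → 3.3). Not NE.
(Premium, Elite): Velox can switch to Standard (0.3 → 0.4). Not NE.
(Elite, Standard): Velox can switch to Standard (2.1 → 5.9). Not NE.
(Elite, Plus): Velox can switch to Standard (0.5 → 2.1). Not NE.
(The remaining 2 profiles each have a profitable deviation by the same check.)

Pure-strategy Nash equilibria: (Standard, Standard); (Plus, Premium)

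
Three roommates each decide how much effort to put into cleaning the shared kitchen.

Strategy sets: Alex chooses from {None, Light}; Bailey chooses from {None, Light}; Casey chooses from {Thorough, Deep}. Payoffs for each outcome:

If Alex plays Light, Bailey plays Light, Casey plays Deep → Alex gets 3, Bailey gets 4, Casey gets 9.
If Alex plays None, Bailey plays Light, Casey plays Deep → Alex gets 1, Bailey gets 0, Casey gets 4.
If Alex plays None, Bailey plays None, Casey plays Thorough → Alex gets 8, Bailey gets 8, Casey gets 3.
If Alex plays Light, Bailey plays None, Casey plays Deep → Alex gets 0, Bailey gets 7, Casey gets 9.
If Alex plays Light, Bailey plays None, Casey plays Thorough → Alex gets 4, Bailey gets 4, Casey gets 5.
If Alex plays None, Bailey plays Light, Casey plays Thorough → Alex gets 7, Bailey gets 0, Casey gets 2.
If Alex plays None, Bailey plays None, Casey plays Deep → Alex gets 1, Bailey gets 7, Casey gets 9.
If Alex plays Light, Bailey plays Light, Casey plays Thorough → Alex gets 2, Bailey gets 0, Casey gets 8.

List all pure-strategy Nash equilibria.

(None, None, Thorough): Casey can switch to Deep (3 → 9). Not NE.
(None, None, Deep): Alex gets 1, best alternative 0; Bailey gets 7, best alternative 0; Casey gets 9, best alternative 3. No profitable deviation — NE.
(None, Light, Thorough): Bailey can switch to None (0 → 8). Not NE.
(None, Light, Deep): Alex can switch to Light (1 → 3). Not NE.
(Light, None, Thorough): Alex can switch to None (4 → 8). Not NE.
(Light, None, Deep): Alex can switch to None (0 → 1). Not NE.
(Light, Light, Thorough): Alex can switch to None (2 → 7). Not NE.
(Light, Light, Deep): Bailey can switch to None (4 → 7). Not NE.

The unique pure-strategy Nash equilibrium is (None, None, Deep).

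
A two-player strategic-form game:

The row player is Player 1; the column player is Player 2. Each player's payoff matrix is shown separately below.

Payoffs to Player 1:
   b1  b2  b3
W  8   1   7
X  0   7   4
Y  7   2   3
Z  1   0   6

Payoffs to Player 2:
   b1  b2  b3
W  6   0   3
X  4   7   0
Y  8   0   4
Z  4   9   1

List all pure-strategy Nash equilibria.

The pure Nash equilibria are (W, b1) and (X, b2).

Player 1 against b1: payoffs 8, 0, 7, 1 → best response W.
Player 1 against b2: payoffs 1, 7, 2, 0 → best response X.
Player 1 against b3: payoffs 7, 4, 3, 6 → best response W.
Player 2 against W: payoffs 6, 0, 3 → best response b1.
Player 2 against X: payoffs 4, 7, 0 → best response b2.
Player 2 against Y: payoffs 8, 0, 4 → best response b1.
Player 2 against Z: payoffs 4, 9, 1 → best response b2.
Mutual best responses: (W, b1); (X, b2).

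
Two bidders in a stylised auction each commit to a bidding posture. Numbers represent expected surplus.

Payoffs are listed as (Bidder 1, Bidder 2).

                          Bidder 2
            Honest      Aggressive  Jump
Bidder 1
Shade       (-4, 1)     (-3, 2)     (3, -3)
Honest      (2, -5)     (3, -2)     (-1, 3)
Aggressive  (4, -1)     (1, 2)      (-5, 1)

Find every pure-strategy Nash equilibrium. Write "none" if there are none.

Mark each player's best response to every combination of opponents' strategies; a profile where every player is best-responding is a pure Nash equilibrium.
Bidder 1 against Honest: payoffs -4, 2, 4 → best response Aggressive.
Bidder 1 against Aggressive: payoffs -3, 3, 1 → best response Honest.
Bidder 1 against Jump: payoffs 3, -1, -5 → best response Shade.
Bidder 2 against Shade: payoffs 1, 2, -3 → best response Aggressive.
Bidder 2 against Honest: payoffs -5, -2, 3 → best response Jump.
Bidder 2 against Aggressive: payoffs -1, 2, 1 → best response Aggressive.
No profile is a mutual best response for all players.

none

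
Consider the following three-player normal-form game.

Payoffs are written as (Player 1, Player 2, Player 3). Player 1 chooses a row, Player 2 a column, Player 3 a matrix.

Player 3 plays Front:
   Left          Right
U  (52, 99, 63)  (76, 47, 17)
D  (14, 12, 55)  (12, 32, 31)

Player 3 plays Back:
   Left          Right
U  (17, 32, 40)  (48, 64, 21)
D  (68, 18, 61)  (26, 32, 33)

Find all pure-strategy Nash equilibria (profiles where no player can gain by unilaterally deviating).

The pure Nash equilibria are (U, Left, Front) and (U, Right, Back).

For each strategy profile, look for a profitable unilateral deviation.
(U, Left, Front): Player 1 gets 52, best alternative 14; Player 2 gets 99, best alternative 47; Player 3 gets 63, best alternative 40. No profitable deviation — NE.
(U, Left, Back): Player 1 can switch to D (17 → 68). Not NE.
(U, Right, Front): Player 2 can switch to Left (47 → 99). Not NE.
(U, Right, Back): Player 1 gets 48, best alternative 26; Player 2 gets 64, best alternative 32; Player 3 gets 21, best alternative 17. No profitable deviation — NE.
(D, Left, Front): Player 1 can switch to U (14 → 52). Not NE.
(D, Left, Back): Player 2 can switch to Right (18 → 32). Not NE.
(D, Right, Front): Player 1 can switch to U (12 → 76). Not NE.
(D, Right, Back): Player 1 can switch to U (26 → 48). Not NE.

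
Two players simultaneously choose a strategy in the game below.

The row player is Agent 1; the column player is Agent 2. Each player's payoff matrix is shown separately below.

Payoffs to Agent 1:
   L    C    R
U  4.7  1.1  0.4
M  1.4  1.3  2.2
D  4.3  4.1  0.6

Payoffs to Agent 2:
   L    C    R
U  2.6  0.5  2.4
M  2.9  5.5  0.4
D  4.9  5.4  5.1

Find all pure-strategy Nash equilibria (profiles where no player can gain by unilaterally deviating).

The pure Nash equilibria are (U, L) and (D, C).

Agent 1 against L: payoffs 4.7, 1.4, 4.3 → best response U.
Agent 1 against C: payoffs 1.1, 1.3, 4.1 → best response D.
Agent 1 against R: payoffs 0.4, 2.2, 0.6 → best response M.
Agent 2 against U: payoffs 2.6, 0.5, 2.4 → best response L.
Agent 2 against M: payoffs 2.9, 5.5, 0.4 → best response C.
Agent 2 against D: payoffs 4.9, 5.4, 5.1 → best response C.
Mutual best responses: (U, L); (D, C).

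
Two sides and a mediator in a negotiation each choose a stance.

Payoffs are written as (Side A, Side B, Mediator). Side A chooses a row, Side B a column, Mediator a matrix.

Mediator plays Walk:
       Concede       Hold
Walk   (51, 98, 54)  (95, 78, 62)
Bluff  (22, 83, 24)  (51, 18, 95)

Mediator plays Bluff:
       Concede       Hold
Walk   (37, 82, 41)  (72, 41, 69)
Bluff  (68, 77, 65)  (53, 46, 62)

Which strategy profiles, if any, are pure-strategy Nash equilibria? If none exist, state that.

Side A against (Concede, Walk): payoffs 51, 22 → best response Walk.
Side A against (Concede, Bluff): payoffs 37, 68 → best response Bluff.
Side A against (Hold, Walk): payoffs 95, 51 → best response Walk.
Side A against (Hold, Bluff): payoffs 72, 53 → best response Walk.
Side B against (Walk, Walk): payoffs 98, 78 → best response Concede.
Side B against (Walk, Bluff): payoffs 82, 41 → best response Concede.
Side B against (Bluff, Walk): payoffs 83, 18 → best response Concede.
Side B against (Bluff, Bluff): payoffs 77, 46 → best response Concede.
Mediator against (Walk, Concede): payoffs 54, 41 → best response Walk.
Mediator against (Walk, Hold): payoffs 62, 69 → best response Bluff.
Mediator against (Bluff, Concede): payoffs 24, 65 → best response Bluff.
Mediator against (Bluff, Hold): payoffs 95, 62 → best response Walk.
Mutual best responses: (Walk, Concede, Walk); (Bluff, Concede, Bluff).

The pure Nash equilibria are (Walk, Concede, Walk); (Bluff, Concede, Bluff).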